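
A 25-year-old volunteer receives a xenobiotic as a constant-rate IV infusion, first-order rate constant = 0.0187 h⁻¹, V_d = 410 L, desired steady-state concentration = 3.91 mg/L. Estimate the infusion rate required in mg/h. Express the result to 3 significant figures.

30.0 mg/h

CL = k × Vd = 0.01870 × 410 = 7.667 L/h
At steady state, infusion rate R₀ = Css × CL = 3.91 × 7.667 = 29.98 mg/h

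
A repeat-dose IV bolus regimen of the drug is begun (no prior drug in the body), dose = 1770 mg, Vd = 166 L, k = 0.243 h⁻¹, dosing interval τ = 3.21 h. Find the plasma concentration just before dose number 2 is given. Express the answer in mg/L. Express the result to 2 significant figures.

C₀ per dose = Dose / Vd = 1770 / 166 = 10.66 mg/L
Fraction remaining after one interval: r = e^(−kτ) = e^(−0.2430 × 3.21) = 0.4584
Before dose 2, 1 dose has been given (aged 1τ).
C_trough = C₀ × r = 10.66 × 0.4584 = 4.887 mg/L

4.9 mg/L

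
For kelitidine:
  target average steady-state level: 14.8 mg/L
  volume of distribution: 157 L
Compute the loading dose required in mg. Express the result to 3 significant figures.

LD = Css × Vd = 14.8 × 157 = 2324 mg

2320 mg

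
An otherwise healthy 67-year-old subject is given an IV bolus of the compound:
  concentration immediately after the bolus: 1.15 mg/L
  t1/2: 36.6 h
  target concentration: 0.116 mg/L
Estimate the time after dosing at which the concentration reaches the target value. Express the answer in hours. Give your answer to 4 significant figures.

k = ln2 / t½ = 0.693147 / 36.6 = 0.01894 h⁻¹
t = ln(C₀ / C) / k = ln(1.150 / 0.116) / 0.01894
  = ln(9.914) / 0.01894 = 2.294 / 0.01894 = 121.1 h

121.1 h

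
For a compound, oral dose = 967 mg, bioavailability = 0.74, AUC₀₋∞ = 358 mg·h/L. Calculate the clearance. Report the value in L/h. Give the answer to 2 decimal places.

CL = F·Dose / AUC = 0.74 × 967 / 358 = 1.999 L/h

2.00 L/h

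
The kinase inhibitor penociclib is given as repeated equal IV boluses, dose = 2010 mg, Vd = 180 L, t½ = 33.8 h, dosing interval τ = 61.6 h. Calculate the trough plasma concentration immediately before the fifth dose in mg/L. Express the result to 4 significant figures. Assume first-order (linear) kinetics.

4.374 mg/L

C₀ per dose = Dose / Vd = 2010 / 180 = 11.17 mg/L
k = ln2 / t½ = 0.693147 / 33.8 = 0.02051 h⁻¹
Fraction remaining after one interval: r = e^(−kτ) = e^(−0.02051 × 61.6) = 0.2827
Before dose 5, 4 doses have been given (aged 1τ, 2τ, 3τ, 4τ).
C_trough = C₀ × (r + r² + … + r^4) = C₀ × r(1−r^4)/(1−r)
        = 11.17 × 0.2827 × (1 − 0.006387) / (1 − 0.2827) = 4.374 mg/L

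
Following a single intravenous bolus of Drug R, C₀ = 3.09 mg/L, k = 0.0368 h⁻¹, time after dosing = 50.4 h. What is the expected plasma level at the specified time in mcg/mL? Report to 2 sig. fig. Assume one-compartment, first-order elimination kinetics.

C = C₀ · e^(−k·t) = 3.090 × e^(−0.03680 × 50.4)
  = 3.090 × 0.1565 = 0.4836 mg/L
(0.4836 mg/L = 0.4836 mcg/mL)

0.48 mcg/mL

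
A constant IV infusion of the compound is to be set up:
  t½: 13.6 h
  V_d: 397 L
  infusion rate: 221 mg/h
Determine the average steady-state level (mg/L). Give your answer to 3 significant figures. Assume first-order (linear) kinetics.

k = ln2 / t½ = 0.693147 / 13.6 = 0.05097 h⁻¹
CL = k × Vd = 0.05097 × 397 = 20.24 L/h
At steady state Css = R₀ / CL = 221 / 20.24 = 10.92 mg/L

10.9 mg/L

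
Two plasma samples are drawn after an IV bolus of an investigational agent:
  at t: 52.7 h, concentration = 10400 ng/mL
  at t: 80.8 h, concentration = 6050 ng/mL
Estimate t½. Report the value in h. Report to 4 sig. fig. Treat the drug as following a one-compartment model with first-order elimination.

35.95 h

k = ln(C₁/C₂) / (t₂ − t₁) = ln(10400/6050) / (80.8 − 52.7)
  = 0.5417 / 28.10 = 0.01928 h⁻¹
t½ = ln2 / k = 0.693147 / 0.01928 = 35.95 h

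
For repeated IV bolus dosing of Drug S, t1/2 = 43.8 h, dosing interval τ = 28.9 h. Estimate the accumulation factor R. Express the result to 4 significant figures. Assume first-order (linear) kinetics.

k = ln2 / t½ = 0.693147 / 43.8 = 0.01583 h⁻¹
e^(−kτ) = e^(−0.01583 × 28.9) = 0.6329
Accumulation ratio R = 1 / (1 − e^(−kτ)) = 1 / (1 − 0.6329) = 2.724

2.724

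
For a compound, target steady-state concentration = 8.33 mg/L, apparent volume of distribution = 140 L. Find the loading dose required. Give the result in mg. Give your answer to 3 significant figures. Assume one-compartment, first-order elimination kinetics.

LD = Css × Vd = 8.33 × 140 = 1166 mg

1170 mg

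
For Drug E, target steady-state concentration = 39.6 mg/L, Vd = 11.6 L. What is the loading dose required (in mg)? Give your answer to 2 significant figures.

LD = Css × Vd = 39.6 × 11.6 = 459.4 mg

460 mg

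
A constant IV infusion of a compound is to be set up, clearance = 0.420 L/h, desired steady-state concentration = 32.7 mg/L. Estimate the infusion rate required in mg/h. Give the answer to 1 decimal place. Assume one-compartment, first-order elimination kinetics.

At steady state, infusion rate R₀ = Css × CL = 32.7 × 0.4200 = 13.73 mg/h

13.7 mg/h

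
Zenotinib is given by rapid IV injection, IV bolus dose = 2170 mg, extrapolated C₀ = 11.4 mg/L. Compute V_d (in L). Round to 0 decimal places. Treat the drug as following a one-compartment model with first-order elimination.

190 L

Vd = Dose / C₀ = 2170 / 11.4 = 190.4 L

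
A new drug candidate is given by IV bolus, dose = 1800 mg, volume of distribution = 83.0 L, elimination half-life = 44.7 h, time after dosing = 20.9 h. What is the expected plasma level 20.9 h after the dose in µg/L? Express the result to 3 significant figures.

C₀ = Dose / Vd = 1800 / 83.0 = 21.69 mg/L
k = ln2 / t½ = 0.693147 / 44.7 = 0.01551 h⁻¹
C = C₀ · e^(−k·t) = 21.69 × e^(−0.01551 × 20.9)
  = 21.69 × 0.7231 = 15.68 mg/L
Convert: 15.68 mg/L × 1000 = 15680 µg/L

15700 µg/L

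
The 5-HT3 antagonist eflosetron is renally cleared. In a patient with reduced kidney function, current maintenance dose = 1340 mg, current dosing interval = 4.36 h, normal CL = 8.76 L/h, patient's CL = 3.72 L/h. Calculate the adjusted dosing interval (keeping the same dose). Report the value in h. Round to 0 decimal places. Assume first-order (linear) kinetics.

To keep the same average steady-state level, dosing rate must scale with clearance.
CL ratio = 3.72 / 8.76 = 0.4247
New interval (same dose) = 4.36 / 0.4247 = 10.27 h

10 h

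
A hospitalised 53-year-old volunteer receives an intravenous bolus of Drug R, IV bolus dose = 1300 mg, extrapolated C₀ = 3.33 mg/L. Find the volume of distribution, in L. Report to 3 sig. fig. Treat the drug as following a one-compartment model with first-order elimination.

Vd = Dose / C₀ = 1300 / 3.33 = 390.4 L

390 L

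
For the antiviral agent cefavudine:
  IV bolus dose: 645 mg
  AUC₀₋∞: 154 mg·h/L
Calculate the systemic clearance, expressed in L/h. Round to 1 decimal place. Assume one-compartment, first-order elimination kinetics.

CL = Dose / AUC = 645 / 154 = 4.188 L/h

4.2 L/h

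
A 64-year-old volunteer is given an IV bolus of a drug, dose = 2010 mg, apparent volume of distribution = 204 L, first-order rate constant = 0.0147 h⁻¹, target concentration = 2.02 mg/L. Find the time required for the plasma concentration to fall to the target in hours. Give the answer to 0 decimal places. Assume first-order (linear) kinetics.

108 h

C₀ = Dose / Vd = 2010 / 204 = 9.853 mg/L
t = ln(C₀ / C) / k = ln(9.853 / 2.02) / 0.01470
  = ln(4.878) / 0.01470 = 1.585 / 0.01470 = 107.8 h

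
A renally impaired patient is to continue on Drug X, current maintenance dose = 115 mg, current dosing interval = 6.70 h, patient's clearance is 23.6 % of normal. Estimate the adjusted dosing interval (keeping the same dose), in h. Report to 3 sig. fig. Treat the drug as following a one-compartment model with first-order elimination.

To keep the same average steady-state level, dosing rate must scale with clearance.
CL ratio = 23.6 / 100 = 0.2360
New interval (same dose) = 6.70 / 0.2360 = 28.39 h

28.4 h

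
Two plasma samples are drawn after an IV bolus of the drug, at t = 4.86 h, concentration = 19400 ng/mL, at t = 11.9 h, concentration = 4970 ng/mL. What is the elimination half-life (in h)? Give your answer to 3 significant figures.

k = ln(C₁/C₂) / (t₂ − t₁) = ln(19400/4970) / (11.9 − 4.86)
  = 1.362 / 7.040 = 0.1935 h⁻¹
t½ = ln2 / k = 0.693147 / 0.1935 = 3.582 h

3.58 h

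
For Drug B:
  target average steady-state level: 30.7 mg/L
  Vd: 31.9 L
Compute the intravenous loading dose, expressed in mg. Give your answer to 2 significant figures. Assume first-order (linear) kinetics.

980 mg

LD = Css × Vd = 30.7 × 31.9 = 979.3 mg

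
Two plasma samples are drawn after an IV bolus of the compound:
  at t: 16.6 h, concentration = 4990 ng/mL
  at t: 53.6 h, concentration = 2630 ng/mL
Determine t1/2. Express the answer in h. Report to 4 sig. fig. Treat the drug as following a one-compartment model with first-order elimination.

k = ln(C₁/C₂) / (t₂ − t₁) = ln(4990/2630) / (53.6 − 16.6)
  = 0.6405 / 37.00 = 0.01731 h⁻¹
t½ = ln2 / k = 0.693147 / 0.01731 = 40.04 h

40.04 h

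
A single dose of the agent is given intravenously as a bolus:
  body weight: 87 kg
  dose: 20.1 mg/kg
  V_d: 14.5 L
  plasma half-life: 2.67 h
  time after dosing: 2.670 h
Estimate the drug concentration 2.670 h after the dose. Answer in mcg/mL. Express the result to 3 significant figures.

Total dose = 20.1 × 87 = 1749 mg
C₀ = Dose / Vd = 1749 / 14.5 = 120.6 mg/L
k = ln2 / t½ = 0.693147 / 2.67 = 0.2596 h⁻¹
t / t½ = 2.670 / 2.67 = 1 half-lives
C = C₀ × (1/2)^1 = 120.6 × 0.5000 = 60.30 mg/L
(60.30 mg/L = 60.30 mcg/mL)

60.3 mcg/mL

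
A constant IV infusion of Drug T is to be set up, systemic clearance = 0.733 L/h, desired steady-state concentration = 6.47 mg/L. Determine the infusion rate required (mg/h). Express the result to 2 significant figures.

At steady state, infusion rate R₀ = Css × CL = 6.47 × 0.7330 = 4.743 mg/h

4.7 mg/h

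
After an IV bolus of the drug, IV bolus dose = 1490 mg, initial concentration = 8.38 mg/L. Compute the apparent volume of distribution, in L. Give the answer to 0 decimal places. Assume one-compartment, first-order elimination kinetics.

Vd = Dose / C₀ = 1490 / 8.38 = 177.8 L

178 L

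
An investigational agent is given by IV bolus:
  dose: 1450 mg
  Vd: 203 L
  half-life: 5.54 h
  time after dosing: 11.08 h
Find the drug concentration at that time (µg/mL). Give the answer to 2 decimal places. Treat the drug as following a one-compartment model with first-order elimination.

C₀ = Dose / Vd = 1450 / 203 = 7.143 mg/L
k = ln2 / t½ = 0.693147 / 5.54 = 0.1251 h⁻¹
t / t½ = 11.08 / 5.54 = 2 half-lives
C = C₀ × (1/2)^2 = 7.143 × 0.2500 = 1.786 mg/L
(1.786 mg/L = 1.786 µg/mL)

1.79 µg/mL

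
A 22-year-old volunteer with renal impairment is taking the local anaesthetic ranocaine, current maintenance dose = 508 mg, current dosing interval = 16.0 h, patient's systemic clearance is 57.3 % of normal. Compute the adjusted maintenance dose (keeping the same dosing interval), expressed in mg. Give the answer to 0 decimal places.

To keep the same average steady-state level, dosing rate must scale with clearance.
CL ratio = 57.3 / 100 = 0.5730
New dose (same interval) = 508 × 0.5730 = 291.1 mg

291 mg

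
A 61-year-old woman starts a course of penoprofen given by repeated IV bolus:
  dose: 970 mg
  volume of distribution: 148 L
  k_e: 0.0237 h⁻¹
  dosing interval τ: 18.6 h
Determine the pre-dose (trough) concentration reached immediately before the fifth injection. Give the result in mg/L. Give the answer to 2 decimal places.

9.80 mg/L

C₀ per dose = Dose / Vd = 970 / 148 = 6.554 mg/L
Fraction remaining after one interval: r = e^(−kτ) = e^(−0.02370 × 18.6) = 0.6435
Before dose 5, 4 doses have been given (aged 1τ, 2τ, 3τ, 4τ).
C_trough = C₀ × (r + r² + … + r^4) = C₀ × r(1−r^4)/(1−r)
        = 6.554 × 0.6435 × (1 − 0.1715) / (1 − 0.6435) = 9.801 mg/L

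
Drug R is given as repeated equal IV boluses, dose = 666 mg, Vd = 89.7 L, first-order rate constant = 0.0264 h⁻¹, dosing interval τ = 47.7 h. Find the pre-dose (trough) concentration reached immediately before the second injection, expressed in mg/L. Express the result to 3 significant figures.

C₀ per dose = Dose / Vd = 666 / 89.7 = 7.425 mg/L
Fraction remaining after one interval: r = e^(−kτ) = e^(−0.02640 × 47.7) = 0.2839
Before dose 2, 1 dose has been given (aged 1τ).
C_trough = C₀ × r = 7.425 × 0.2839 = 2.108 mg/L

2.11 mg/L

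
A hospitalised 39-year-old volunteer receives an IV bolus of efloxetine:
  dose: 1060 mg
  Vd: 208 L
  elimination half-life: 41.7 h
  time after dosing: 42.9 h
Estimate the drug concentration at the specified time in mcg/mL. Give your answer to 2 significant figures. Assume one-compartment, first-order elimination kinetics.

2.5 mcg/mL

C₀ = Dose / Vd = 1060 / 208 = 5.096 mg/L
k = ln2 / t½ = 0.693147 / 41.7 = 0.01662 h⁻¹
C = C₀ · e^(−k·t) = 5.096 × e^(−0.01662 × 42.9)
  = 5.096 × 0.4902 = 2.498 mg/L
(2.498 mg/L = 2.498 mcg/mL)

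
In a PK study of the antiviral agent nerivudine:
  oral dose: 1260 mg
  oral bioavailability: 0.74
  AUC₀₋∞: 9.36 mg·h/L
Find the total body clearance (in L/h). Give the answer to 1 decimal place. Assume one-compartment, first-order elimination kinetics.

99.6 L/h

CL = F·Dose / AUC = 0.74 × 1260 / 9.36 = 99.62 L/h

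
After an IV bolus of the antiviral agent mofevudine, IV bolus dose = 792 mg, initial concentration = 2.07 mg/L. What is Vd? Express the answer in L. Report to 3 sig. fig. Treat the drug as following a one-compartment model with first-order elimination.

383 L

Vd = Dose / C₀ = 792.0 / 2.07 = 382.6 L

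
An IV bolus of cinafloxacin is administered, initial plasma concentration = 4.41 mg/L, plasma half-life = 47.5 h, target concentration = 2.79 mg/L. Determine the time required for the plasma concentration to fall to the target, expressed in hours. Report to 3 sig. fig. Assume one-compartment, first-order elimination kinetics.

31.4 h

k = ln2 / t½ = 0.693147 / 47.5 = 0.01459 h⁻¹
t = ln(C₀ / C) / k = ln(4.410 / 2.79) / 0.01459
  = ln(1.581) / 0.01459 = 0.4581 / 0.01459 = 31.40 h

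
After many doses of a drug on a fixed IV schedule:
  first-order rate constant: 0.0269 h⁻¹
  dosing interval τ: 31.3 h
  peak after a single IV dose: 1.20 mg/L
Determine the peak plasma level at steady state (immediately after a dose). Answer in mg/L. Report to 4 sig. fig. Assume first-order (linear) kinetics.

2.108 mg/L

e^(−kτ) = e^(−0.02690 × 31.3) = 0.4309
Accumulation ratio R = 1 / (1 − e^(−kτ)) = 1 / (1 − 0.4309) = 1.757
Steady-state peak = C₀ × R = 1.20 × 1.757 = 2.108 mg/L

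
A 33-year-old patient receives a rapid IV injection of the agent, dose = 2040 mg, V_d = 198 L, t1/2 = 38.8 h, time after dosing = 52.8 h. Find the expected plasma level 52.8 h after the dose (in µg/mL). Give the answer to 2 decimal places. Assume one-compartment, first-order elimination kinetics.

C₀ = Dose / Vd = 2040 / 198 = 10.30 mg/L
k = ln2 / t½ = 0.693147 / 38.8 = 0.01786 h⁻¹
C = C₀ · e^(−k·t) = 10.30 × e^(−0.01786 × 52.8)
  = 10.30 × 0.3895 = 4.012 mg/L
(4.012 mg/L = 4.012 µg/mL)

4.01 µg/mL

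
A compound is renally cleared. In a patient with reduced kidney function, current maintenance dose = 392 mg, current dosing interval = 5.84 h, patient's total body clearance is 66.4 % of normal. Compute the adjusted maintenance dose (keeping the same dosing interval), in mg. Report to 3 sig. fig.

To keep the same average steady-state level, dosing rate must scale with clearance.
CL ratio = 66.4 / 100 = 0.6640
New dose (same interval) = 392 × 0.6640 = 260.3 mg

260 mg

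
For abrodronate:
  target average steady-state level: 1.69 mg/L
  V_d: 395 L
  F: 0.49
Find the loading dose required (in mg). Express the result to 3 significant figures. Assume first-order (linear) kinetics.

1360 mg

LD = Css × Vd / F = 1.69 × 395 / 0.49 = 1362 mg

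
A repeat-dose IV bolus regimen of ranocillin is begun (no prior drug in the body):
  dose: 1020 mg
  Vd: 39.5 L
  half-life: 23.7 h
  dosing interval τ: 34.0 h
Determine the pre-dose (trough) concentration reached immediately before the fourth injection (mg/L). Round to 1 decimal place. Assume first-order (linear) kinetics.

14.4 mg/L

C₀ per dose = Dose / Vd = 1020 / 39.5 = 25.82 mg/L
k = ln2 / t½ = 0.693147 / 23.7 = 0.02925 h⁻¹
Fraction remaining after one interval: r = e^(−kτ) = e^(−0.02925 × 34.0) = 0.3699
Before dose 4, 3 doses have been given (aged 1τ, 2τ, 3τ).
C_trough = C₀ × (r + r² + … + r^3) = C₀ × r(1−r^3)/(1−r)
        = 25.82 × 0.3699 × (1 − 0.05061) / (1 − 0.3699) = 14.39 mg/L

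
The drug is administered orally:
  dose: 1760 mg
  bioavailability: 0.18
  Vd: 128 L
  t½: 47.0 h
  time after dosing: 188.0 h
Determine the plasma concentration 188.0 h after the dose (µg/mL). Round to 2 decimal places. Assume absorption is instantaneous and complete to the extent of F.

Amount reaching circulation = F × Dose = 0.18 × 1760 = 316.8 mg
C₀ = F·Dose / Vd = 316.8 / 128 = 2.475 mg/L
k = ln2 / t½ = 0.693147 / 47.0 = 0.01475 h⁻¹
t / t½ = 188.0 / 47.0 = 4 half-lives
C = C₀ × (1/2)^4 = 2.475 × 0.06250 = 0.1547 mg/L
(0.1547 mg/L = 0.1547 µg/mL)

0.15 µg/mL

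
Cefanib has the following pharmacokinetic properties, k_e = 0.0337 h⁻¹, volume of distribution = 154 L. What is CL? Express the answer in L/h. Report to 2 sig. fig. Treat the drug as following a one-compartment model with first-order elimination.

CL = k × Vd = 0.0337 × 154 = 5.190 L/h

5.2 L/h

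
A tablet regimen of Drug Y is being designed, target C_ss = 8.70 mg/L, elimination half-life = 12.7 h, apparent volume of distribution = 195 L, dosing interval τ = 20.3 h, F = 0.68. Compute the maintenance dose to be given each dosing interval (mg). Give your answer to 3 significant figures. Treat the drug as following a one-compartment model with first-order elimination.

k = ln2 / t½ = 0.693147 / 12.7 = 0.05458 h⁻¹
CL = k × Vd = 0.05458 × 195 = 10.64 L/h
At steady state, F × (Dose/τ) = Css × CL.
Dose = Css × CL × τ / F = 8.70 × 10.64 × 20.3 / 0.68 = 2763 mg

2760 mg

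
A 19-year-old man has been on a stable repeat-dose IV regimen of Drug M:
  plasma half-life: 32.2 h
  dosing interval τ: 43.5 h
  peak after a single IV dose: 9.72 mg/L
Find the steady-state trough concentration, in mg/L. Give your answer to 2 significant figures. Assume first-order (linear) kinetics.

6.3 mg/L

k = ln2 / t½ = 0.693147 / 32.2 = 0.02153 h⁻¹
e^(−kτ) = e^(−0.02153 × 43.5) = 0.3920
Accumulation ratio R = 1 / (1 − e^(−kτ)) = 1 / (1 − 0.3920) = 1.645
Steady-state trough = C₀ × R × e^(−kτ) = 9.72 × 1.645 × 0.3920 = 6.268 mg/L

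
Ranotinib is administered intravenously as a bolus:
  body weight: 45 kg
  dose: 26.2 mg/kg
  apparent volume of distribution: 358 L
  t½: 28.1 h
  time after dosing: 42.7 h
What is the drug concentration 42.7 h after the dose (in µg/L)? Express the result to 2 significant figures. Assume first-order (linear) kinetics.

1100 µg/L

Total dose = 26.2 × 45 = 1179 mg
C₀ = Dose / Vd = 1179 / 358 = 3.293 mg/L
k = ln2 / t½ = 0.693147 / 28.1 = 0.02467 h⁻¹
C = C₀ · e^(−k·t) = 3.293 × e^(−0.02467 × 42.7)
  = 3.293 × 0.3487 = 1.148 mg/L
Convert: 1.148 mg/L × 1000 = 1148 µg/L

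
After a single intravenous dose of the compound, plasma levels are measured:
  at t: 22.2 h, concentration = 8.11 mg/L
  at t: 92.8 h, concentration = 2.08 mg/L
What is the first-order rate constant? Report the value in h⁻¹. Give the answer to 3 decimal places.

0.019 h⁻¹

k = ln(C₁/C₂) / (t₂ − t₁) = ln(8.11/2.08) / (92.8 − 22.2)
  = 1.361 / 70.60 = 0.01928 h⁻¹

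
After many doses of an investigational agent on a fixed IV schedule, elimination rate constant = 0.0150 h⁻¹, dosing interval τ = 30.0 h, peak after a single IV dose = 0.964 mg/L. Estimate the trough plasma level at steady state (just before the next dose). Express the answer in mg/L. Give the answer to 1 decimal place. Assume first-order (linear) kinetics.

1.7 mg/L

e^(−kτ) = e^(−0.01500 × 30.0) = 0.6376
Accumulation ratio R = 1 / (1 − e^(−kτ)) = 1 / (1 − 0.6376) = 2.759
Steady-state trough = C₀ × R × e^(−kτ) = 0.964 × 2.759 × 0.6376 = 1.696 mg/L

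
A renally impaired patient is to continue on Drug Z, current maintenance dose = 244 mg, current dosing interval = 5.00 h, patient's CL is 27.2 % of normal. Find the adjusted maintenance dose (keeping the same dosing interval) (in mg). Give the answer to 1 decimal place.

To keep the same average steady-state level, dosing rate must scale with clearance.
CL ratio = 27.2 / 100 = 0.2720
New dose (same interval) = 244 × 0.2720 = 66.37 mg

66.4 mg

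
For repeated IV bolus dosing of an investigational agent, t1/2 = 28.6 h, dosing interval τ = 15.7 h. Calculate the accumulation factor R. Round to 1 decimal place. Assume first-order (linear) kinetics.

3.2

k = ln2 / t½ = 0.693147 / 28.6 = 0.02424 h⁻¹
e^(−kτ) = e^(−0.02424 × 15.7) = 0.6835
Accumulation ratio R = 1 / (1 − e^(−kτ)) = 1 / (1 − 0.6835) = 3.160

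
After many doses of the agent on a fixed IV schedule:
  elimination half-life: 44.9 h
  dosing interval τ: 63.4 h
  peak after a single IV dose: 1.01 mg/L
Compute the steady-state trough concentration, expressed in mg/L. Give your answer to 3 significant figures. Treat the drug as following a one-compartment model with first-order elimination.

k = ln2 / t½ = 0.693147 / 44.9 = 0.01544 h⁻¹
e^(−kτ) = e^(−0.01544 × 63.4) = 0.3757
Accumulation ratio R = 1 / (1 − e^(−kτ)) = 1 / (1 − 0.3757) = 1.602
Steady-state trough = C₀ × R × e^(−kτ) = 1.01 × 1.602 × 0.3757 = 0.6079 mg/L

0.608 mg/L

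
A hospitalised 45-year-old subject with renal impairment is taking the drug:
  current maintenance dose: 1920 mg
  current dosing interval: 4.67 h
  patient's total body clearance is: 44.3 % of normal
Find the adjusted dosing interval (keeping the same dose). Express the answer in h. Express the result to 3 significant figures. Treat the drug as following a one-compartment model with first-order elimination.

10.5 h

To keep the same average steady-state level, dosing rate must scale with clearance.
CL ratio = 44.3 / 100 = 0.4430
New interval (same dose) = 4.67 / 0.4430 = 10.54 h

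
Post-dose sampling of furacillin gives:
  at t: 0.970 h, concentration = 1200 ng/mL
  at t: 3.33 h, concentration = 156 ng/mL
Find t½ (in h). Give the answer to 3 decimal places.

0.802 h

k = ln(C₁/C₂) / (t₂ − t₁) = ln(1200/156) / (3.33 − 0.970)
  = 2.040 / 2.360 = 0.8644 h⁻¹
t½ = ln2 / k = 0.693147 / 0.8644 = 0.8019 h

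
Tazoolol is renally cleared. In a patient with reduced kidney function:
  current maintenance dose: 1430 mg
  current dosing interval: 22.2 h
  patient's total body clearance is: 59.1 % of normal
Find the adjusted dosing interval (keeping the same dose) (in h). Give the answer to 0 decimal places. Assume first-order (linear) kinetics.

38 h

To keep the same average steady-state level, dosing rate must scale with clearance.
CL ratio = 59.1 / 100 = 0.5910
New interval (same dose) = 22.2 / 0.5910 = 37.56 h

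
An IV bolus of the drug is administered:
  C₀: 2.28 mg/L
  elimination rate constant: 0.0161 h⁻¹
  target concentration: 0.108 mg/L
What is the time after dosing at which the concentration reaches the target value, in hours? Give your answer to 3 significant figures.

189 h

t = ln(C₀ / C) / k = ln(2.280 / 0.108) / 0.01610
  = ln(21.11) / 0.01610 = 3.050 / 0.01610 = 189.4 h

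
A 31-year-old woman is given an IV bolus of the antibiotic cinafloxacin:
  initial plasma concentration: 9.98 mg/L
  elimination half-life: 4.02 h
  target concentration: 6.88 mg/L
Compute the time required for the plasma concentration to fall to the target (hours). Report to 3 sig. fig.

2.16 h

k = ln2 / t½ = 0.693147 / 4.02 = 0.1724 h⁻¹
t = ln(C₀ / C) / k = ln(9.980 / 6.88) / 0.1724
  = ln(1.451) / 0.1724 = 0.3723 / 0.1724 = 2.160 h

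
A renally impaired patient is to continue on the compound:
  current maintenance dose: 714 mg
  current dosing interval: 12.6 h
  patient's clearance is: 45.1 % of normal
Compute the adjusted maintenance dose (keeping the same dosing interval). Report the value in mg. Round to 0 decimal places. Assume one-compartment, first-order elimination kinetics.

To keep the same average steady-state level, dosing rate must scale with clearance.
CL ratio = 45.1 / 100 = 0.4510
New dose (same interval) = 714 × 0.4510 = 322.0 mg

322 mg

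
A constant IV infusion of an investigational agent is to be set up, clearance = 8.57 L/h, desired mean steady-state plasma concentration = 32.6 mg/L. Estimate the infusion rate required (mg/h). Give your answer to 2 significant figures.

280 mg/h

At steady state, infusion rate R₀ = Css × CL = 32.6 × 8.570 = 279.4 mg/h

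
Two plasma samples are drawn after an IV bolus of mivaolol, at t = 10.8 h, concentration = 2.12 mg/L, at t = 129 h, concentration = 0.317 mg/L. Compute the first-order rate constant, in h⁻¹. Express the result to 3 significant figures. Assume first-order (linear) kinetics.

k = ln(C₁/C₂) / (t₂ − t₁) = ln(2.12/0.317) / (129 − 10.8)
  = 1.900 / 118.2 = 0.01607 h⁻¹

0.0161 h⁻¹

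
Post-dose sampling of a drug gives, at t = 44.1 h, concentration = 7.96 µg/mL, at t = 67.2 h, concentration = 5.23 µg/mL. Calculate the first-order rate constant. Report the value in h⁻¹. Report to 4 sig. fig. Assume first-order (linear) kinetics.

0.01818 h⁻¹

k = ln(C₁/C₂) / (t₂ − t₁) = ln(7.96/5.23) / (67.2 − 44.1)
  = 0.4200 / 23.10 = 0.01818 h⁻¹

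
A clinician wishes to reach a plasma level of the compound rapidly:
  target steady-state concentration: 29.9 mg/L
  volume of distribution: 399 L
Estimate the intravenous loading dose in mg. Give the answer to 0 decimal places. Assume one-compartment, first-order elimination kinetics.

11930 mg

LD = Css × Vd = 29.9 × 399 = 11930 mg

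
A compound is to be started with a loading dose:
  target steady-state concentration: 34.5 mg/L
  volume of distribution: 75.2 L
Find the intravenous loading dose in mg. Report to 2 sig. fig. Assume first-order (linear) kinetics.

LD = Css × Vd = 34.5 × 75.2 = 2594 mg

2600 mg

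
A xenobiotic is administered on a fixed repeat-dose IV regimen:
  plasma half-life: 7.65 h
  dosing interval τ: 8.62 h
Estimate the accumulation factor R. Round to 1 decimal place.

k = ln2 / t½ = 0.693147 / 7.65 = 0.09061 h⁻¹
e^(−kτ) = e^(−0.09061 × 8.62) = 0.4579
Accumulation ratio R = 1 / (1 − e^(−kτ)) = 1 / (1 − 0.4579) = 1.845

1.8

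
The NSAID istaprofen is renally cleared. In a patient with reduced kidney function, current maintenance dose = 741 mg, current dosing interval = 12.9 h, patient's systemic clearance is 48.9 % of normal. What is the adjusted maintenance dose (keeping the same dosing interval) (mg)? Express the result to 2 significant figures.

360 mg

To keep the same average steady-state level, dosing rate must scale with clearance.
CL ratio = 48.9 / 100 = 0.4890
New dose (same interval) = 741 × 0.4890 = 362.3 mg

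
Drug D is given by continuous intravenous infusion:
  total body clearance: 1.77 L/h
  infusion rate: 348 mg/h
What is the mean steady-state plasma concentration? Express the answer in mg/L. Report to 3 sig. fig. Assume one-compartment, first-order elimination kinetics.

At steady state Css = R₀ / CL = 348 / 1.770 = 196.6 mg/L

197 mg/L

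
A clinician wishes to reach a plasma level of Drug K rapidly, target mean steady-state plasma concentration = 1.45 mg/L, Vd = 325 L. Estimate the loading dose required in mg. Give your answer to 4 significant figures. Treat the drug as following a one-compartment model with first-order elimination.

LD = Css × Vd = 1.45 × 325 = 471.3 mg

471.3 mg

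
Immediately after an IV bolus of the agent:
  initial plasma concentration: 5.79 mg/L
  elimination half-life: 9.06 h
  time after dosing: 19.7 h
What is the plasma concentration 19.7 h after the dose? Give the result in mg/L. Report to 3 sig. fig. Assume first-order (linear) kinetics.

k = ln2 / t½ = 0.693147 / 9.06 = 0.07651 h⁻¹
C = C₀ · e^(−k·t) = 5.790 × e^(−0.07651 × 19.7)
  = 5.790 × 0.2215 = 1.282 mg/L

1.28 mg/L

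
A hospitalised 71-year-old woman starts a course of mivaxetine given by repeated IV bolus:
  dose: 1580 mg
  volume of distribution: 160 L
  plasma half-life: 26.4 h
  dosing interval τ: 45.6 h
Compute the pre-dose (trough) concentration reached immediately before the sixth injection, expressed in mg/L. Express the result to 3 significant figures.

C₀ per dose = Dose / Vd = 1580 / 160 = 9.875 mg/L
k = ln2 / t½ = 0.693147 / 26.4 = 0.02626 h⁻¹
Fraction remaining after one interval: r = e^(−kτ) = e^(−0.02626 × 45.6) = 0.3020
Before dose 6, 5 doses have been given (aged 1τ, 2τ, 3τ, 4τ, 5τ).
C_trough = C₀ × (r + r² + … + r^5) = C₀ × r(1−r^5)/(1−r)
        = 9.875 × 0.3020 × (1 − 0.002512) / (1 − 0.3020) = 4.262 mg/L

4.26 mg/L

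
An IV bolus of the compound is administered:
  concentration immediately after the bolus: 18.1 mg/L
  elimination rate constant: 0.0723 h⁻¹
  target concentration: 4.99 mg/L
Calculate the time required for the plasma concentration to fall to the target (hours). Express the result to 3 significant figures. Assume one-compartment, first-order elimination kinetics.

t = ln(C₀ / C) / k = ln(18.10 / 4.99) / 0.07230
  = ln(3.627) / 0.07230 = 1.288 / 0.07230 = 17.81 h

17.8 h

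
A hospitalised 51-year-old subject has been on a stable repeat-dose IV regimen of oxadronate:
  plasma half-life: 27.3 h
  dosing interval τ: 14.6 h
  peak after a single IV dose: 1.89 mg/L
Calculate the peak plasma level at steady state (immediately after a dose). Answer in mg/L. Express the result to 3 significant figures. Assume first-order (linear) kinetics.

k = ln2 / t½ = 0.693147 / 27.3 = 0.02539 h⁻¹
e^(−kτ) = e^(−0.02539 × 14.6) = 0.6903
Accumulation ratio R = 1 / (1 − e^(−kτ)) = 1 / (1 − 0.6903) = 3.229
Steady-state peak = C₀ × R = 1.89 × 3.229 = 6.103 mg/L

6.10 mg/L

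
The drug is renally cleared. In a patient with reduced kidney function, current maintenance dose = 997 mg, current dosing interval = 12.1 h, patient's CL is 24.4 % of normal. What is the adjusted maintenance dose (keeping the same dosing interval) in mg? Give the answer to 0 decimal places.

243 mg

To keep the same average steady-state level, dosing rate must scale with clearance.
CL ratio = 24.4 / 100 = 0.2440
New dose (same interval) = 997 × 0.2440 = 243.3 mg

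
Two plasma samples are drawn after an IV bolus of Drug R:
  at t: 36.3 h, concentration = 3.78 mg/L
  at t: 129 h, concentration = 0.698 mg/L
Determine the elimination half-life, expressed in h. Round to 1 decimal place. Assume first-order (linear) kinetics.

k = ln(C₁/C₂) / (t₂ − t₁) = ln(3.78/0.698) / (129 − 36.3)
  = 1.689 / 92.70 = 0.01822 h⁻¹
t½ = ln2 / k = 0.693147 / 0.01822 = 38.04 h

38.0 h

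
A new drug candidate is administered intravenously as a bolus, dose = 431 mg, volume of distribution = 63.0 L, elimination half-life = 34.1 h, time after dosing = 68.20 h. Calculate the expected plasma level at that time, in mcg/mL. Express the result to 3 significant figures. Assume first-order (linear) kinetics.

C₀ = Dose / Vd = 431.0 / 63.0 = 6.841 mg/L
k = ln2 / t½ = 0.693147 / 34.1 = 0.02033 h⁻¹
t / t½ = 68.20 / 34.1 = 2 half-lives
C = C₀ × (1/2)^2 = 6.841 × 0.2500 = 1.710 mg/L
(1.710 mg/L = 1.710 mcg/mL)

1.71 mcg/mL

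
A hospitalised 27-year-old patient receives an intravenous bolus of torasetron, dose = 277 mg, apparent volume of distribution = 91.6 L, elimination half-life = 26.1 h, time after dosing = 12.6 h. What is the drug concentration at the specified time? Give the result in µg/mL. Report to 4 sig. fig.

2.164 µg/mL

C₀ = Dose / Vd = 277.0 / 91.6 = 3.024 mg/L
k = ln2 / t½ = 0.693147 / 26.1 = 0.02656 h⁻¹
C = C₀ · e^(−k·t) = 3.024 × e^(−0.02656 × 12.6)
  = 3.024 × 0.7156 = 2.164 mg/L
(2.164 mg/L = 2.164 µg/mL)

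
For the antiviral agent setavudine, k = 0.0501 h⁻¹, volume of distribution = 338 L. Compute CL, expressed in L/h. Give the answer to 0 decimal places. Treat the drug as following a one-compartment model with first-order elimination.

17 L/h

CL = k × Vd = 0.0501 × 338 = 16.93 L/h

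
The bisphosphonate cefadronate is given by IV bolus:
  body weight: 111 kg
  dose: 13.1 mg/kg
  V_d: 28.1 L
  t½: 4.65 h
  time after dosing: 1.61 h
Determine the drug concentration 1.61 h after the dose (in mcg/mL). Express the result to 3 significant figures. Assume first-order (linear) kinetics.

Total dose = 13.1 × 111 = 1454 mg
C₀ = Dose / Vd = 1454 / 28.1 = 51.74 mg/L
k = ln2 / t½ = 0.693147 / 4.65 = 0.1491 h⁻¹
C = C₀ · e^(−k·t) = 51.74 × e^(−0.1491 × 1.61)
  = 51.74 × 0.7866 = 40.70 mg/L
(40.70 mg/L = 40.70 mcg/mL)

40.7 mcg/mL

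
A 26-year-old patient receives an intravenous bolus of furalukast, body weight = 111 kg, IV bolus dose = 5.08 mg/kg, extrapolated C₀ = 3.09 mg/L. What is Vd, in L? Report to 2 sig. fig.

Dose = 5.08 × 111 = 563.9 mg
Vd = Dose / C₀ = 563.9 / 3.09 = 182.5 L

180 L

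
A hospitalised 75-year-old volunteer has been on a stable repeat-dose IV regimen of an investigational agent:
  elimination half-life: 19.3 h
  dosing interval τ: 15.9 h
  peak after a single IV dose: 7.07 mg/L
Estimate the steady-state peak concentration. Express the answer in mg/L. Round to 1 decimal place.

16.3 mg/L

k = ln2 / t½ = 0.693147 / 19.3 = 0.03591 h⁻¹
e^(−kτ) = e^(−0.03591 × 15.9) = 0.5650
Accumulation ratio R = 1 / (1 − e^(−kτ)) = 1 / (1 − 0.5650) = 2.299
Steady-state peak = C₀ × R = 7.07 × 2.299 = 16.25 mg/L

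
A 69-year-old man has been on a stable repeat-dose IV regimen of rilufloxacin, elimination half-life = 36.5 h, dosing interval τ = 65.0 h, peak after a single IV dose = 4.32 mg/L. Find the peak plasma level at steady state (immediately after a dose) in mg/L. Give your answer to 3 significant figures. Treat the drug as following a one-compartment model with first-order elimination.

k = ln2 / t½ = 0.693147 / 36.5 = 0.01899 h⁻¹
e^(−kτ) = e^(−0.01899 × 65.0) = 0.2910
Accumulation ratio R = 1 / (1 − e^(−kτ)) = 1 / (1 − 0.2910) = 1.410
Steady-state peak = C₀ × R = 4.32 × 1.410 = 6.091 mg/L

6.09 mg/L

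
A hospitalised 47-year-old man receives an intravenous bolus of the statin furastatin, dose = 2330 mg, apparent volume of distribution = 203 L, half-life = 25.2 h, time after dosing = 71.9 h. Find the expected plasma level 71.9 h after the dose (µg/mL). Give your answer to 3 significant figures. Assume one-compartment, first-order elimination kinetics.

1.59 µg/mL

C₀ = Dose / Vd = 2330 / 203 = 11.48 mg/L
k = ln2 / t½ = 0.693147 / 25.2 = 0.02751 h⁻¹
C = C₀ · e^(−k·t) = 11.48 × e^(−0.02751 × 71.9)
  = 11.48 × 0.1383 = 1.588 mg/L
(1.588 mg/L = 1.588 µg/mL)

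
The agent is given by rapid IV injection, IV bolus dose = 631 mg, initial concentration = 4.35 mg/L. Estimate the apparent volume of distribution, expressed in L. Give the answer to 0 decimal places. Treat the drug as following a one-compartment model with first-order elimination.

Vd = Dose / C₀ = 631.0 / 4.35 = 145.1 L

145 L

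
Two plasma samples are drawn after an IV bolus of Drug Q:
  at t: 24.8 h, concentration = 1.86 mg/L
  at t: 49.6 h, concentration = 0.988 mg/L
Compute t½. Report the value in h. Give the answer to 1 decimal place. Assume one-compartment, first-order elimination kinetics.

k = ln(C₁/C₂) / (t₂ − t₁) = ln(1.86/0.988) / (49.6 − 24.8)
  = 0.6326 / 24.80 = 0.02551 h⁻¹
t½ = ln2 / k = 0.693147 / 0.02551 = 27.17 h

27.2 h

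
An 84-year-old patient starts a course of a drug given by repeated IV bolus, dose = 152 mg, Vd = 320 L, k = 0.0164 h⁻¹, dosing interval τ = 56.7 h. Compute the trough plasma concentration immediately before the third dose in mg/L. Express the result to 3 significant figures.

C₀ per dose = Dose / Vd = 152 / 320 = 0.4750 mg/L
Fraction remaining after one interval: r = e^(−kτ) = e^(−0.01640 × 56.7) = 0.3946
Before dose 3, 2 doses have been given (aged 1τ, 2τ).
C_trough = C₀ × (r + r²) = 0.4750 × (0.3946 + 0.1557) = 0.2614 mg/L

0.261 mg/L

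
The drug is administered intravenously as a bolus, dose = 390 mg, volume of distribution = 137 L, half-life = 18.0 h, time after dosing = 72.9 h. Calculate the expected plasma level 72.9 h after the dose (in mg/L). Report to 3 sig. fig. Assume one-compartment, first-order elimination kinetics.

0.172 mg/L

C₀ = Dose / Vd = 390.0 / 137 = 2.847 mg/L
k = ln2 / t½ = 0.693147 / 18.0 = 0.03851 h⁻¹
C = C₀ · e^(−k·t) = 2.847 × e^(−0.03851 × 72.9)
  = 2.847 × 0.06036 = 0.1718 mg/L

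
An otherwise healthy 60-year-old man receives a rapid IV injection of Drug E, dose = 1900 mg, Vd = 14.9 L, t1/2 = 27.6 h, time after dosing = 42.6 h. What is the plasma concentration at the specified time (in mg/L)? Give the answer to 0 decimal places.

C₀ = Dose / Vd = 1900 / 14.9 = 127.5 mg/L
k = ln2 / t½ = 0.693147 / 27.6 = 0.02511 h⁻¹
C = C₀ · e^(−k·t) = 127.5 × e^(−0.02511 × 42.6)
  = 127.5 × 0.3431 = 43.75 mg/L

44 mg/L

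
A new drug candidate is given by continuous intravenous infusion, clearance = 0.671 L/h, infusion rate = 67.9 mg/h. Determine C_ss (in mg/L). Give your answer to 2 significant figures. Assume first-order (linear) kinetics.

100 mg/L

At steady state Css = R₀ / CL = 67.9 / 0.6710 = 101.2 mg/L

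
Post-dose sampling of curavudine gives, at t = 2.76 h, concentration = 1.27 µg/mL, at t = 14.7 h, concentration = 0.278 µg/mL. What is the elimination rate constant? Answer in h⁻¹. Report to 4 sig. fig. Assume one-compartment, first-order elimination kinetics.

0.1272 h⁻¹

k = ln(C₁/C₂) / (t₂ − t₁) = ln(1.27/0.278) / (14.7 − 2.76)
  = 1.519 / 11.94 = 0.1272 h⁻¹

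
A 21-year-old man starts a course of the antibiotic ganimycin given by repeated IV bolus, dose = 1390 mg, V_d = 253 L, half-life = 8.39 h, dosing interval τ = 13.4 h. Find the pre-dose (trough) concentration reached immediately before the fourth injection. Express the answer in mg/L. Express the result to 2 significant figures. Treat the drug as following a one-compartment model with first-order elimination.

C₀ per dose = Dose / Vd = 1390 / 253 = 5.494 mg/L
k = ln2 / t½ = 0.693147 / 8.39 = 0.08262 h⁻¹
Fraction remaining after one interval: r = e^(−kτ) = e^(−0.08262 × 13.4) = 0.3305
Before dose 4, 3 doses have been given (aged 1τ, 2τ, 3τ).
C_trough = C₀ × (r + r² + … + r^3) = C₀ × r(1−r^3)/(1−r)
        = 5.494 × 0.3305 × (1 − 0.03610) / (1 − 0.3305) = 2.614 mg/L

2.6 mg/L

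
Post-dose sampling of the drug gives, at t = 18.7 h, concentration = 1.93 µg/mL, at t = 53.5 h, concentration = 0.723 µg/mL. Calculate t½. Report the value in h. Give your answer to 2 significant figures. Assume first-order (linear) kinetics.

25 h

k = ln(C₁/C₂) / (t₂ − t₁) = ln(1.93/0.723) / (53.5 − 18.7)
  = 0.9819 / 34.80 = 0.02822 h⁻¹
t½ = ln2 / k = 0.693147 / 0.02822 = 24.56 h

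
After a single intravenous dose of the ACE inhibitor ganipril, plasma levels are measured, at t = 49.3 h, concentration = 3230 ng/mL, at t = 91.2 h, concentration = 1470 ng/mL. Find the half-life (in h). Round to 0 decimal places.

37 h

k = ln(C₁/C₂) / (t₂ − t₁) = ln(3230/1470) / (91.2 − 49.3)
  = 0.7872 / 41.90 = 0.01879 h⁻¹
t½ = ln2 / k = 0.693147 / 0.01879 = 36.89 h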